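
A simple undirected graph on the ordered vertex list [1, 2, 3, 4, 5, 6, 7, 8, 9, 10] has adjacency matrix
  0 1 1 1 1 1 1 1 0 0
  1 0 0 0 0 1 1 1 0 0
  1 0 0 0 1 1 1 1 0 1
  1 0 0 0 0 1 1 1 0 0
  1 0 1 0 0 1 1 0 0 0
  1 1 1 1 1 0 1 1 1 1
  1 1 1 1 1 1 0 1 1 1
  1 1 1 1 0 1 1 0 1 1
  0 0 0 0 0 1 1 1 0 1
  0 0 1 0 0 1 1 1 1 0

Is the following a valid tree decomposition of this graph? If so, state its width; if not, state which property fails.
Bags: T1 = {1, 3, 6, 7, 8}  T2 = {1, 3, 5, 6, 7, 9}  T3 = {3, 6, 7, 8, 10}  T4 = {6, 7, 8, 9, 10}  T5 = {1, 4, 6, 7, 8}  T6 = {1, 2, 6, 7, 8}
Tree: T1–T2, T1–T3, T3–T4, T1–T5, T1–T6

No — bags containing vertex 9 are not connected in the tree.

A tree decomposition must satisfy three properties: every vertex lies in some bag; for every edge, both endpoints lie together in some bag; and for every vertex, the bags containing it form a connected subtree. Here bags containing vertex 9 are not connected in the tree, so the decomposition is invalid.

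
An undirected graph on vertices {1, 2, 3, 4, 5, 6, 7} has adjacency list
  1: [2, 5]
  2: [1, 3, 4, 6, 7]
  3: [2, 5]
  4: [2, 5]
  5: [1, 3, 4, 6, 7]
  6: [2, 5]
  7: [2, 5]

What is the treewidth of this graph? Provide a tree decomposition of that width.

Treewidth 2.
One optimal decomposition is:
Bags: B1 = {2, 3, 5}  B2 = {2, 4, 5}  B3 = {2, 5, 6}  B4 = {2, 5, 7}  B5 = {1, 2, 5}
Tree: B1–B2, B2–B3, B3–B4, B4–B5

The largest bag has 3 vertices, giving width 2; this decomposition certifies tw(G) ≤ 2. The edges 2–3–5–4–2 form a cycle, so G is not a tree and its treewidth is at least 2. Therefore the treewidth is 2.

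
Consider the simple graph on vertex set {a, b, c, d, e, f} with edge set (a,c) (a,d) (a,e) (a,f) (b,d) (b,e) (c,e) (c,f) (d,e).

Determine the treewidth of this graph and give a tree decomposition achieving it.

The largest bag has 3 vertices, giving width 2; this decomposition certifies tw(G) ≤ 2. On the other hand G contains the 3-clique {a, d, e}. A clique must lie in a single bag of any decomposition, so no decomposition can have width below 2. Hence tw(G) = 2 exactly.

Treewidth 2.
One such decomposition:
Bags: B1 = {a, c, e}  B2 = {a, c, f}  B3 = {a, d, e}  B4 = {b, d, e}
Tree: B1–B2, B1–B3, B3–B4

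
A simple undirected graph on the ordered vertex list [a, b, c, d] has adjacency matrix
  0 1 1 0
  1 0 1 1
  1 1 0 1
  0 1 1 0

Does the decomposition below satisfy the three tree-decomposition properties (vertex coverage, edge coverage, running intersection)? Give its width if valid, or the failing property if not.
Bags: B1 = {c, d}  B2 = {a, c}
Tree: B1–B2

No — vertex b appears in no bag.

A tree decomposition must satisfy three properties: every vertex lies in some bag; for every edge, both endpoints lie together in some bag; and for every vertex, the bags containing it form a connected subtree. Here vertex b appears in no bag, so the decomposition is invalid.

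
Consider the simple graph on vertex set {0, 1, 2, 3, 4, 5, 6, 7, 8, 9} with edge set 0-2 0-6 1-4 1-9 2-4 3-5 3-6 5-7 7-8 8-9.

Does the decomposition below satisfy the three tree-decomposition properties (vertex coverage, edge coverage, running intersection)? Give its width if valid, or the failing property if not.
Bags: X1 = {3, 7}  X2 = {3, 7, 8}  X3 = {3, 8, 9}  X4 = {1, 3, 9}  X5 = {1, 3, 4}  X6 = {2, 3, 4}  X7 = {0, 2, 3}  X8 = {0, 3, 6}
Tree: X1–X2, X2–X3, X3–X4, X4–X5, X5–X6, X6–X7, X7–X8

No — vertex 5 appears in no bag.

A tree decomposition must satisfy three properties: every vertex lies in some bag; for every edge, both endpoints lie together in some bag; and for every vertex, the bags containing it form a connected subtree. Here vertex 5 appears in no bag, so the decomposition is invalid.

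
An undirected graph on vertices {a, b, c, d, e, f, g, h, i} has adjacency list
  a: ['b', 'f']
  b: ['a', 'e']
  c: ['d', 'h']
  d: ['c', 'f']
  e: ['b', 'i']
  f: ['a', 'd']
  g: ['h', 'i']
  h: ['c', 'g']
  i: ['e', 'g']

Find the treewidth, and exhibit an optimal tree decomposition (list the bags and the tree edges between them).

Treewidth 2.
Bags: B1 = {b, e, i}  B2 = {b, g, i}  B3 = {b, g, h}  B4 = {b, c, h}  B5 = {b, c, d}  B6 = {b, d, f}  B7 = {a, b, f}
Tree: B1–B2, B2–B3, B3–B4, B4–B5, B5–B6, B6–B7

The largest bag has 3 vertices, giving width 2; this decomposition certifies tw(G) ≤ 2. The edges b–e–i–g–h–c–d–f–a–b form a cycle, so G is not a tree and its treewidth is at least 2. Therefore the treewidth is 2.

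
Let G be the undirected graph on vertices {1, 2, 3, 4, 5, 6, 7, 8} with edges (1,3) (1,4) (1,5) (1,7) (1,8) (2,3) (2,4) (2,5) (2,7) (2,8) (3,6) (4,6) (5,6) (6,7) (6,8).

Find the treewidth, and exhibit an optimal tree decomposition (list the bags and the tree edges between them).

Treewidth 3.
One such decomposition:
Bags: B1 = {1, 2, 3, 6}  B2 = {1, 2, 5, 6}  B3 = {1, 2, 6, 8}  B4 = {1, 2, 4, 6}  B5 = {1, 2, 6, 7}
Tree: B1–B2, B2–B3, B3–B4, B4–B5

Each bag holds 4 vertices, so the decomposition has width 3, which upper-bounds the treewidth. For the lower bound: the 4 vertex sets {2,3}, {5,6}, {1}, {8} are disjoint, each induces a connected subgraph, and every pair is joined by at least one edge of G. Contracting each set to a single vertex therefore yields K_{4} as a minor, and since treewidth is minor-monotone, tw(G) ≥ tw(K_{4}) = 3. Hence tw(G) = 3 exactly.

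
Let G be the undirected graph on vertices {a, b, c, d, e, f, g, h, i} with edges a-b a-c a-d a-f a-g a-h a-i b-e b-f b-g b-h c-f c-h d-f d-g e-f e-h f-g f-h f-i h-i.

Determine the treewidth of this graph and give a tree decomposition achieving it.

Treewidth 3.
One such decomposition:
Bags: B1 = {a, c, f, h}  B2 = {a, b, f, h}  B3 = {a, f, h, i}  B4 = {a, b, f, g}  B5 = {a, d, f, g}  B6 = {b, e, f, h}
Tree: B1–B2, B2–B3, B2–B4, B4–B5, B2–B6

The largest bag has 4 vertices, giving width 3; this decomposition certifies tw(G) ≤ 3. On the other hand G contains the 4-clique {b, e, f, h}. A clique must lie in a single bag of any decomposition, so no decomposition can have width below 3. The upper and lower bounds meet at 3, so that is the treewidth.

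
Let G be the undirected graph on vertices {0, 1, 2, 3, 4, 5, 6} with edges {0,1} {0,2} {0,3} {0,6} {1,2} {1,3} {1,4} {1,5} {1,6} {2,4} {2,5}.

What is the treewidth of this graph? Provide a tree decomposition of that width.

Treewidth 2.
One optimal decomposition is:
Bags: B1 = {0, 1, 6}  B2 = {0, 1, 2}  B3 = {1, 2, 4}  B4 = {1, 2, 5}  B5 = {0, 1, 3}
Tree: B1–B2, B2–B3, B3–B4, B1–B5

Every bag has size at most 3, so the width is 3 − 1 = 2 and tw(G) ≤ 2. On the other hand G contains the 3-clique {0, 1, 2}. A clique must lie in a single bag of any decomposition, so no decomposition can have width below 2. Hence tw(G) = 2 exactly.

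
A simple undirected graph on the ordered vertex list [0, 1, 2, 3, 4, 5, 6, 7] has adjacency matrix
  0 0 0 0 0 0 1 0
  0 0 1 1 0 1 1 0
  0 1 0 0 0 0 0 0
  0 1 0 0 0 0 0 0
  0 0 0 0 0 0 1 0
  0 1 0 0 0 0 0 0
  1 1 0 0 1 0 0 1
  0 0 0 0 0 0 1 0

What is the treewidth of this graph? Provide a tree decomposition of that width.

Every bag has size at most 2, so the width is 2 − 1 = 1 and tw(G) ≤ 1. G has an edge, so its treewidth is at least 1. Combining the bounds, tw(G) = 1.

Treewidth 1.
One optimal decomposition is:
Bags: B1 = {1, 5}  B2 = {1, 6}  B3 = {4, 6}  B4 = {6, 7}  B5 = {0, 6}  B6 = {1, 3}  B7 = {1, 2}
Tree: B1–B2, B2–B3, B2–B4, B3–B5, B2–B6, B2–B7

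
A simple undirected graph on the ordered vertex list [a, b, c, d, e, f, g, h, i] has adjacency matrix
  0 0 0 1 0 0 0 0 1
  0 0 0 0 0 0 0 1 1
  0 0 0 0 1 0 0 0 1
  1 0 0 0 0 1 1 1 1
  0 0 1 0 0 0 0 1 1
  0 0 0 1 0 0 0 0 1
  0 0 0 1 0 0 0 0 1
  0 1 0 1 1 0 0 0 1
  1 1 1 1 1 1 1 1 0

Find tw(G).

A width-2 tree decomposition is:
Bags: B1 = {d, h, i}  B2 = {e, h, i}  B3 = {d, f, i}  B4 = {b, h, i}  B5 = {a, d, i}  B6 = {c, e, i}  B7 = {d, g, i}
Tree: B1–B2, B1–B3, B2–B4, B1–B5, B2–B6, B1–B7
The largest bag has 3 vertices, giving width 2; this decomposition certifies tw(G) ≤ 2. Conversely, {d, g, i} is a clique of size 3, and the vertices of any clique must share a bag in every tree decomposition; so some bag has ≥ 3 vertices and tw(G) ≥ 2. Hence tw(G) = 2 exactly.

2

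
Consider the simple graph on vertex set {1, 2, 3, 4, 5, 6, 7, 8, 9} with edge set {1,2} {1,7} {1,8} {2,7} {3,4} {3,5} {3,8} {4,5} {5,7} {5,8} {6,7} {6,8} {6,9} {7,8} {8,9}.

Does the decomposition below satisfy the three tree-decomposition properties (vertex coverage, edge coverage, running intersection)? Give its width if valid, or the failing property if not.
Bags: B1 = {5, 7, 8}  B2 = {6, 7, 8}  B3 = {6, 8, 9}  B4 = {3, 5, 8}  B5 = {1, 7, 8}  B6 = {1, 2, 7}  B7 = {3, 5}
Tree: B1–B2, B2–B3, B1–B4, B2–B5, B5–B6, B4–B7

No — vertex 4 appears in no bag.

A tree decomposition must satisfy three properties: every vertex lies in some bag; for every edge, both endpoints lie together in some bag; and for every vertex, the bags containing it form a connected subtree. Here vertex 4 appears in no bag, so the decomposition is invalid.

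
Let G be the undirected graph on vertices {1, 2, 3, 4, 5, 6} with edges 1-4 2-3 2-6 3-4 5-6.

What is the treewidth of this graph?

A width-1 tree decomposition is:
Bags: B1 = {5, 6}  B2 = {2, 6}  B3 = {2, 3}  B4 = {3, 4}  B5 = {1, 4}
Tree: B1–B2, B2–B3, B3–B4, B4–B5
The largest bag has 2 vertices, giving width 1; this decomposition certifies tw(G) ≤ 1. Since G has at least one edge (e.g. 5–6), it is not an edgeless graph, so tw(G) ≥ 1. Hence tw(G) = 1 exactly.

1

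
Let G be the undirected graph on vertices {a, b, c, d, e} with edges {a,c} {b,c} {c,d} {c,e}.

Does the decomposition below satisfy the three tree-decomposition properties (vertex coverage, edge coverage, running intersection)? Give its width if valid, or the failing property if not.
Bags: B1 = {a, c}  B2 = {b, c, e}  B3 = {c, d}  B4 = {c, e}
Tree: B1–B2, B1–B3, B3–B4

No — bags containing vertex e are not connected in the tree.

A tree decomposition must satisfy three properties: every vertex lies in some bag; for every edge, both endpoints lie together in some bag; and for every vertex, the bags containing it form a connected subtree. Here bags containing vertex e are not connected in the tree, so the decomposition is invalid.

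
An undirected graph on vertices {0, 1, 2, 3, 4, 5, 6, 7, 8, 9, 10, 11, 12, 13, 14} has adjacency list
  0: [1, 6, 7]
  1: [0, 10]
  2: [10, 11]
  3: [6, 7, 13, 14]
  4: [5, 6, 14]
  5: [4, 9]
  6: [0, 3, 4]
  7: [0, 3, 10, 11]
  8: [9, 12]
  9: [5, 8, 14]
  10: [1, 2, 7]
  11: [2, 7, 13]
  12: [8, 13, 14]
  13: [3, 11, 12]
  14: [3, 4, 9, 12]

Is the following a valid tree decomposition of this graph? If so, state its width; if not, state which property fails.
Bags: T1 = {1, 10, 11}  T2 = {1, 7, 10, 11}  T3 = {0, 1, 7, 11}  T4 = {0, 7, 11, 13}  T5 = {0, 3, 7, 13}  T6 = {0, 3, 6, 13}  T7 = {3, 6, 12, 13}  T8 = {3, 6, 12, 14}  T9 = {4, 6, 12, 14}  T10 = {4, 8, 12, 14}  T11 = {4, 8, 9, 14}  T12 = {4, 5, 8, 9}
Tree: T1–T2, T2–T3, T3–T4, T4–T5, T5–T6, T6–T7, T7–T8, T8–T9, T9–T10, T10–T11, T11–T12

A tree decomposition must satisfy three properties: every vertex lies in some bag; for every edge, both endpoints lie together in some bag; and for every vertex, the bags containing it form a connected subtree. Here vertex 2 appears in no bag, so the decomposition is invalid.

No — vertex 2 appears in no bag.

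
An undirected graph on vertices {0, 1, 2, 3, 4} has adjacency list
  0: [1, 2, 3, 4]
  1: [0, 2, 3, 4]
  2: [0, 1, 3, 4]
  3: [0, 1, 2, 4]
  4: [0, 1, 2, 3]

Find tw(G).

A width-4 tree decomposition is:
Bags: B1 = {0, 1, 2, 3, 4}
Tree: (single bag)
A single bag containing all 5 vertices is trivially a valid decomposition of width 4. Conversely, {0, 1, 2, 3, 4} is a clique of size 5, and the vertices of any clique must share a bag in every tree decomposition; so some bag has ≥ 5 vertices and tw(G) ≥ 4. The upper and lower bounds meet at 4, so that is the treewidth.

4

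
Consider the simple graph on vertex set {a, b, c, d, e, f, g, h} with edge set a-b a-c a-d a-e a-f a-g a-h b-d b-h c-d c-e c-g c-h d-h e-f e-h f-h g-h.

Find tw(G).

3

A width-3 tree decomposition is:
Bags: B1 = {a, b, d, h}  B2 = {a, c, d, h}  B3 = {a, c, g, h}  B4 = {a, c, e, h}  B5 = {a, e, f, h}
Tree: B1–B2, B2–B3, B3–B4, B4–B5
Each bag holds 4 vertices, so the decomposition has width 3, which upper-bounds the treewidth. On the other hand G contains the 4-clique {a, c, d, h}. A clique must lie in a single bag of any decomposition, so no decomposition can have width below 3. Therefore the treewidth is 3.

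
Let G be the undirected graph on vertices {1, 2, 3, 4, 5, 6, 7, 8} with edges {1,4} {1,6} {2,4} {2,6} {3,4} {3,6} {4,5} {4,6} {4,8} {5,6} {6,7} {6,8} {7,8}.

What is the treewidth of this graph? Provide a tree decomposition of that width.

Each bag holds 3 vertices, so the decomposition has width 2, which upper-bounds the treewidth. Conversely, {1, 4, 6} is a clique of size 3, and the vertices of any clique must share a bag in every tree decomposition; so some bag has ≥ 3 vertices and tw(G) ≥ 2. Hence tw(G) = 2 exactly.

Treewidth 2.
Bags: B1 = {3, 4, 6}  B2 = {2, 4, 6}  B3 = {4, 5, 6}  B4 = {4, 6, 8}  B5 = {1, 4, 6}  B6 = {6, 7, 8}
Tree: B1–B2, B1–B3, B1–B4, B2–B5, B4–B6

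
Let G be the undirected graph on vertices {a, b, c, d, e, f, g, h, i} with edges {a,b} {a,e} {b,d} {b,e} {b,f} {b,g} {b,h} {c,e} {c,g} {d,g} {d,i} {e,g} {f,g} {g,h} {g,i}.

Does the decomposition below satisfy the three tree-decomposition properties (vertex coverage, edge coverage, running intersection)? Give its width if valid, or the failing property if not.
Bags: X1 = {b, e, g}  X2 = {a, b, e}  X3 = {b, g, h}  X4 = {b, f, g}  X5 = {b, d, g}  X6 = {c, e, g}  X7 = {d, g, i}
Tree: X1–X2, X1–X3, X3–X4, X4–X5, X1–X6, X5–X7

Every vertex of G appears in some bag (union = {a, b, c, d, e, f, g, h, i}); every edge is covered by a bag; and for each vertex v the set of bags containing v is connected in the bag tree. The decomposition is therefore valid. The largest bag has 3 vertices, so the width is 2.

Yes; width 2.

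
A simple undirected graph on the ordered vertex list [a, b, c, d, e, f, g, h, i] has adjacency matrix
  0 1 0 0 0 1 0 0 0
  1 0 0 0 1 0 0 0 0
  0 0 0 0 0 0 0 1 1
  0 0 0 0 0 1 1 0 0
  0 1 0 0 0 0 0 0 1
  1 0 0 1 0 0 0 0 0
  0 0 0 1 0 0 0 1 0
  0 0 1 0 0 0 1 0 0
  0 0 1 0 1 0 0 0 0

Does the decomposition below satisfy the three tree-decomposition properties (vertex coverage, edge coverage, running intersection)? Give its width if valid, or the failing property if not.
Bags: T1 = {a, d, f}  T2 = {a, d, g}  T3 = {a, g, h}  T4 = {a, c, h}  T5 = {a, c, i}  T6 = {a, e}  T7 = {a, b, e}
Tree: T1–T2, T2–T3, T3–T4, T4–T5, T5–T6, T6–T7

A tree decomposition must satisfy three properties: every vertex lies in some bag; for every edge, both endpoints lie together in some bag; and for every vertex, the bags containing it form a connected subtree. Here edge (i,e) lies in no bag, so the decomposition is invalid.

No — edge (i,e) lies in no bag.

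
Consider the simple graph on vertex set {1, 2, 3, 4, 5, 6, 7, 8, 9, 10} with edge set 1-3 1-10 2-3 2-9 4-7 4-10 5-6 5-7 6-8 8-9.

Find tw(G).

2

A width-2 tree decomposition is:
Bags: B1 = {1, 4, 10}  B2 = {1, 4, 7}  B3 = {1, 5, 7}  B4 = {1, 5, 6}  B5 = {1, 6, 8}  B6 = {1, 8, 9}  B7 = {1, 2, 9}  B8 = {1, 2, 3}
Tree: B1–B2, B2–B3, B3–B4, B4–B5, B5–B6, B6–B7, B7–B8
Each bag holds 3 vertices, so the decomposition has width 2, which upper-bounds the treewidth. Since 1–10–4–7–5–6–8–9–2–3–1 is a cycle in G, G is not acyclic. Forests are exactly the graphs of treewidth ≤ 1, so tw(G) ≥ 2. Therefore the treewidth is 2.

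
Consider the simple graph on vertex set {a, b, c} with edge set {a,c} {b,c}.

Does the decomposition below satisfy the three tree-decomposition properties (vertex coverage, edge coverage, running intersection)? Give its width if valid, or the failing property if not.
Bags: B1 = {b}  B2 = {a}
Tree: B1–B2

No — vertex c appears in no bag.

A tree decomposition must satisfy three properties: every vertex lies in some bag; for every edge, both endpoints lie together in some bag; and for every vertex, the bags containing it form a connected subtree. Here vertex c appears in no bag, so the decomposition is invalid.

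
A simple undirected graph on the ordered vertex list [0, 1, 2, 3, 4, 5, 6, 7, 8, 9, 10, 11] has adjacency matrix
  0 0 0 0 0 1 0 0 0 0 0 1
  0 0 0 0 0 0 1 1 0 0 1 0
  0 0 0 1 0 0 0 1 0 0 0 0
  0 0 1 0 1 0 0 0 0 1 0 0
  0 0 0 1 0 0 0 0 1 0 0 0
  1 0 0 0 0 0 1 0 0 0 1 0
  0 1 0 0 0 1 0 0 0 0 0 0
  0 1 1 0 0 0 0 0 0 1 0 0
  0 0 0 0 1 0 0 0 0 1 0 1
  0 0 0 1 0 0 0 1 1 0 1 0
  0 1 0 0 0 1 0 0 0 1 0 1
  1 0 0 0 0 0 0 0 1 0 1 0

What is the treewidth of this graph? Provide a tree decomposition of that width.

Each bag holds 4 vertices, so the decomposition has width 3, which upper-bounds the treewidth. For the lower bound: the 4 vertex sets {2,3,4}, {7}, {9}, {1,8,10,11} are disjoint, each induces a connected subgraph, and every pair is joined by at least one edge of G. Contracting each set to a single vertex therefore yields K_{4} as a minor, and since treewidth is minor-monotone, tw(G) ≥ tw(K_{4}) = 3. Hence tw(G) = 3 exactly.

Treewidth 3.
Bags: B1 = {2, 3, 4, 7}  B2 = {3, 4, 7, 9}  B3 = {4, 7, 8, 9}  B4 = {1, 7, 8, 9}  B5 = {1, 8, 9, 10}  B6 = {1, 8, 10, 11}  B7 = {1, 6, 10, 11}  B8 = {5, 6, 10, 11}  B9 = {0, 5, 6, 11}
Tree: B1–B2, B2–B3, B3–B4, B4–B5, B5–B6, B6–B7, B7–B8, B8–B9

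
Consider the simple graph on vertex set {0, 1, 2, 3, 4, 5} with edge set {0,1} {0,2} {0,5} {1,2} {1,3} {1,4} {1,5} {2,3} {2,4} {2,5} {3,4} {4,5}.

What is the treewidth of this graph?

A width-3 tree decomposition is:
Bags: B1 = {0, 1, 2, 5}  B2 = {1, 2, 4, 5}  B3 = {1, 2, 3, 4}
Tree: B1–B2, B2–B3
Each bag holds 4 vertices, so the decomposition has width 3, which upper-bounds the treewidth. Conversely, {0, 1, 2, 5} is a clique of size 4, and the vertices of any clique must share a bag in every tree decomposition; so some bag has ≥ 4 vertices and tw(G) ≥ 3. Hence tw(G) = 3 exactly.

3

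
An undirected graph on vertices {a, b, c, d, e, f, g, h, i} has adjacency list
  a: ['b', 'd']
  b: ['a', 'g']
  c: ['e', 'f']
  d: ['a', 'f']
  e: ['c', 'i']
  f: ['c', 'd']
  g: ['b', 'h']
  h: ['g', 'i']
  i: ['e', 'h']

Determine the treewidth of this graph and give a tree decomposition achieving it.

Treewidth 2.
One such decomposition:
Bags: B1 = {b, g, h}  B2 = {b, h, i}  B3 = {b, e, i}  B4 = {b, c, e}  B5 = {b, c, f}  B6 = {b, d, f}  B7 = {a, b, d}
Tree: B1–B2, B2–B3, B3–B4, B4–B5, B5–B6, B6–B7

Each bag holds 3 vertices, so the decomposition has width 2, which upper-bounds the treewidth. The edges b–g–h–i–e–c–f–d–a–b form a cycle, so G is not a tree and its treewidth is at least 2. Hence tw(G) = 2 exactly.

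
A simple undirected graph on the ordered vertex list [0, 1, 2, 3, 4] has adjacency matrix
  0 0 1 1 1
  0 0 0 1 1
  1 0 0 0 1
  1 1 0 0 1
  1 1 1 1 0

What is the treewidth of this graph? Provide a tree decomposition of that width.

The largest bag has 3 vertices, giving width 2; this decomposition certifies tw(G) ≤ 2. On the other hand G contains the 3-clique {0, 2, 4}. A clique must lie in a single bag of any decomposition, so no decomposition can have width below 2. Therefore the treewidth is 2.

Treewidth 2.
Bags: B1 = {0, 2, 4}  B2 = {0, 3, 4}  B3 = {1, 3, 4}
Tree: B1–B2, B2–B3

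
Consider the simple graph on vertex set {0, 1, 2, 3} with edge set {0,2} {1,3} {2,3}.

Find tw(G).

1

A width-1 tree decomposition is:
Bags: B1 = {0, 2}  B2 = {2, 3}  B3 = {1, 3}
Tree: B1–B2, B2–B3
Each bag holds 2 vertices, so the decomposition has width 1, which upper-bounds the treewidth. Since G has at least one edge (e.g. 0–2), it is not an edgeless graph, so tw(G) ≥ 1. Combining the bounds, tw(G) = 1.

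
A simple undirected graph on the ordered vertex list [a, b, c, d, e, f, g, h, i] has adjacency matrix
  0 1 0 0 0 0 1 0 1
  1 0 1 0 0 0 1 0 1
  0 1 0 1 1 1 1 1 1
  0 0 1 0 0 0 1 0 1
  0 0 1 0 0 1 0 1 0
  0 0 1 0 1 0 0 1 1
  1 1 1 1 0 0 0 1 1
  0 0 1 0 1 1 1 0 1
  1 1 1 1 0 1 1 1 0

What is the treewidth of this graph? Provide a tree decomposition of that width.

Treewidth 3.
One optimal decomposition is:
Bags: B1 = {c, g, h, i}  B2 = {c, f, h, i}  B3 = {b, c, g, i}  B4 = {a, b, g, i}  B5 = {c, e, f, h}  B6 = {c, d, g, i}
Tree: B1–B2, B1–B3, B3–B4, B2–B5, B1–B6

The largest bag has 4 vertices, giving width 3; this decomposition certifies tw(G) ≤ 3. Conversely, {c, e, f, h} is a clique of size 4, and the vertices of any clique must share a bag in every tree decomposition; so some bag has ≥ 4 vertices and tw(G) ≥ 3. Hence tw(G) = 3 exactly.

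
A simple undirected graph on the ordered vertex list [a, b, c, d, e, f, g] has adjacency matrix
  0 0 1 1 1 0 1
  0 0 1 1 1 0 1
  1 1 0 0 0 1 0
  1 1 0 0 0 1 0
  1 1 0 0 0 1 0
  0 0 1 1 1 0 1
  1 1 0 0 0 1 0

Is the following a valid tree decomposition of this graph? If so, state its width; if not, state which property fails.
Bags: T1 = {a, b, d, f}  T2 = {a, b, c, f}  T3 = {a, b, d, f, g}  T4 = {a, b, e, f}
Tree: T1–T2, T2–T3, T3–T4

No — bags containing vertex d are not connected in the tree.

A tree decomposition must satisfy three properties: every vertex lies in some bag; for every edge, both endpoints lie together in some bag; and for every vertex, the bags containing it form a connected subtree. Here bags containing vertex d are not connected in the tree, so the decomposition is invalid.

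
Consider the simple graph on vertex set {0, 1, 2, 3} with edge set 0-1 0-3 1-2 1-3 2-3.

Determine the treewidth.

A width-2 tree decomposition is:
Bags: B1 = {1, 2, 3}  B2 = {0, 1, 3}
Tree: B1–B2
The largest bag has 3 vertices, giving width 2; this decomposition certifies tw(G) ≤ 2. Conversely, {0, 1, 3} is a clique of size 3, and the vertices of any clique must share a bag in every tree decomposition; so some bag has ≥ 3 vertices and tw(G) ≥ 2. The upper and lower bounds meet at 2, so that is the treewidth.

2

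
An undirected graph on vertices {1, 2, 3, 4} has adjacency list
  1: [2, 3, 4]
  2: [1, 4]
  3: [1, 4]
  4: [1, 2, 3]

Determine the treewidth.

A width-2 tree decomposition is:
Bags: B1 = {1, 2, 4}  B2 = {1, 3, 4}
Tree: B1–B2
The largest bag has 3 vertices, giving width 2; this decomposition certifies tw(G) ≤ 2. Conversely, {1, 2, 4} is a clique of size 3, and the vertices of any clique must share a bag in every tree decomposition; so some bag has ≥ 3 vertices and tw(G) ≥ 2. The upper and lower bounds meet at 2, so that is the treewidth.

2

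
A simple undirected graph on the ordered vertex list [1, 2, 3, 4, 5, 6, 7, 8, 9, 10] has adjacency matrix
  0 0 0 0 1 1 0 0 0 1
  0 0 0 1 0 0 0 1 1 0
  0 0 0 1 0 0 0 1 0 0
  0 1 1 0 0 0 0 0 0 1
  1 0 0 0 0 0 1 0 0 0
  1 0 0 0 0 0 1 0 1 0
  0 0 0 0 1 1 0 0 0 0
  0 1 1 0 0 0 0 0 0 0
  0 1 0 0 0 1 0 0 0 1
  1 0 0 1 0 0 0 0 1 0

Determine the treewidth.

2

A width-2 tree decomposition is:
Bags: B1 = {3, 4, 8}  B2 = {2, 4, 8}  B3 = {2, 4, 10}  B4 = {2, 9, 10}  B5 = {1, 9, 10}  B6 = {1, 6, 9}  B7 = {1, 5, 6}  B8 = {5, 6, 7}
Tree: B1–B2, B2–B3, B3–B4, B4–B5, B5–B6, B6–B7, B7–B8
Each bag holds 3 vertices, so the decomposition has width 2, which upper-bounds the treewidth. For the lower bound, G contains the cycle 3–8–2–4–3, so G is not a forest; only forests have treewidth ≤ 1, hence tw(G) ≥ 2. The upper and lower bounds meet at 2, so that is the treewidth.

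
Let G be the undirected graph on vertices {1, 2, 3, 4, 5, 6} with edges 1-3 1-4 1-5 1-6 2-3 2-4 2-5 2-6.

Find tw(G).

2

A width-2 tree decomposition is:
Bags: B1 = {1, 2, 3}  B2 = {1, 2, 5}  B3 = {1, 2, 4}  B4 = {1, 2, 6}
Tree: B1–B2, B2–B3, B3–B4
Each bag holds 3 vertices, so the decomposition has width 2, which upper-bounds the treewidth. For the lower bound, G contains the cycle 2–3–1–5–2, so G is not a forest; only forests have treewidth ≤ 1, hence tw(G) ≥ 2. Therefore the treewidth is 2.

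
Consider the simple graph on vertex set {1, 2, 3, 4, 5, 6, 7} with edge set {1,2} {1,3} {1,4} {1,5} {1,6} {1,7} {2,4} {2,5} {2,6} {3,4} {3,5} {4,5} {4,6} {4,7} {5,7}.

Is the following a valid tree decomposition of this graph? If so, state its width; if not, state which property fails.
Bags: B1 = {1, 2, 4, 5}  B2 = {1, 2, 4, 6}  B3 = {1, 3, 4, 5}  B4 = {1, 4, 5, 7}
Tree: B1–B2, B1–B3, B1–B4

Every vertex of G appears in some bag (union = {1, 2, 3, 4, 5, 6, 7}); every edge is covered by a bag; and for each vertex v the set of bags containing v is connected in the bag tree. The decomposition is therefore valid. The largest bag has 4 vertices, so the width is 3.

Yes; width 3.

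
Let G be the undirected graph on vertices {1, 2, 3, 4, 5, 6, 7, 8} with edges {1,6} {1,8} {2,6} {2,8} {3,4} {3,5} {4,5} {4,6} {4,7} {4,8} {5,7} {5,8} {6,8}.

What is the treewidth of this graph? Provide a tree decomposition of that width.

Each bag holds 3 vertices, so the decomposition has width 2, which upper-bounds the treewidth. For the lower bound, the 3 vertices {1, 6, 8} are pairwise adjacent, and any tree decomposition puts a clique entirely inside one bag — forcing width ≥ 2. Hence tw(G) = 2 exactly.

Treewidth 2.
One such decomposition:
Bags: B1 = {4, 5, 8}  B2 = {4, 6, 8}  B3 = {3, 4, 5}  B4 = {4, 5, 7}  B5 = {2, 6, 8}  B6 = {1, 6, 8}
Tree: B1–B2, B1–B3, B3–B4, B2–B5, B5–B6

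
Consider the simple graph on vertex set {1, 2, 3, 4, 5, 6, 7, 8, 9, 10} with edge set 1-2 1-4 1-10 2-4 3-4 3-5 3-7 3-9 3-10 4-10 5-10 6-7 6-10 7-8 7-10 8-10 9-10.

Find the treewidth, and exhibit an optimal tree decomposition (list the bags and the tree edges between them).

Every bag has size at most 3, so the width is 3 − 1 = 2 and tw(G) ≤ 2. Conversely, {1, 2, 4} is a clique of size 3, and the vertices of any clique must share a bag in every tree decomposition; so some bag has ≥ 3 vertices and tw(G) ≥ 2. Hence tw(G) = 2 exactly.

Treewidth 2.
One such decomposition:
Bags: B1 = {3, 4, 10}  B2 = {3, 9, 10}  B3 = {1, 4, 10}  B4 = {3, 7, 10}  B5 = {1, 2, 4}  B6 = {7, 8, 10}  B7 = {3, 5, 10}  B8 = {6, 7, 10}
Tree: B1–B2, B1–B3, B2–B4, B3–B5, B4–B6, B2–B7, B4–B8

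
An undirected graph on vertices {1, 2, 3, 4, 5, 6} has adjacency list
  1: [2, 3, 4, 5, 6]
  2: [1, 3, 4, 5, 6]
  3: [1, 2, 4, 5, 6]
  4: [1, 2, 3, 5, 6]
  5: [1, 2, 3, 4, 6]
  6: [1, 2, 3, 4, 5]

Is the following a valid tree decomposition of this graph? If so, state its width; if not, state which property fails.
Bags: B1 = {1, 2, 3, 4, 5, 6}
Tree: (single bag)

Yes; width 5.

Checking the three conditions: (i) the bags cover all of {1, 2, 3, 4, 5, 6}; (ii) for each edge, some bag contains both endpoints; (iii) the bags containing any fixed vertex form a subtree. All hold, so the decomposition is valid with width 6 − 1 = 5.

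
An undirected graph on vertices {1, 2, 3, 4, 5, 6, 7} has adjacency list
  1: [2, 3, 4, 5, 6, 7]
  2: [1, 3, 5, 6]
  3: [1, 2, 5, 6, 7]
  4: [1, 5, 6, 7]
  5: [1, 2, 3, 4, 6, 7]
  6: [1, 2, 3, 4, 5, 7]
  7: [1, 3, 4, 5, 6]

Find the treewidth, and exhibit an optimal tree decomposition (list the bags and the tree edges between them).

Each bag holds 5 vertices, so the decomposition has width 4, which upper-bounds the treewidth. On the other hand G contains the 5-clique {1, 2, 3, 5, 6}. A clique must lie in a single bag of any decomposition, so no decomposition can have width below 4. The upper and lower bounds meet at 4, so that is the treewidth.

Treewidth 4.
Bags: B1 = {1, 4, 5, 6, 7}  B2 = {1, 3, 5, 6, 7}  B3 = {1, 2, 3, 5, 6}
Tree: B1–B2, B2–B3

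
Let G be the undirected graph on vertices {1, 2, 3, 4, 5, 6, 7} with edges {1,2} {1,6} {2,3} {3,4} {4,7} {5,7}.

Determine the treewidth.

A width-1 tree decomposition is:
Bags: B1 = {1, 6}  B2 = {1, 2}  B3 = {2, 3}  B4 = {3, 4}  B5 = {4, 7}  B6 = {5, 7}
Tree: B1–B2, B2–B3, B3–B4, B4–B5, B5–B6
The largest bag has 2 vertices, giving width 1; this decomposition certifies tw(G) ≤ 1. Since G has at least one edge (e.g. 6–1), it is not an edgeless graph, so tw(G) ≥ 1. Therefore the treewidth is 1.

1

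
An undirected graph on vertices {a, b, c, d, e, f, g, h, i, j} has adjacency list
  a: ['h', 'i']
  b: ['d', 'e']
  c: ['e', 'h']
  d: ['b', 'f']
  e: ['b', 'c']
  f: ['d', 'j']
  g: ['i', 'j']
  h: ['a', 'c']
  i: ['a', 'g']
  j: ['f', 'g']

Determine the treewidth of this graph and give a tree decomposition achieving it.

Treewidth 2.
One optimal decomposition is:
Bags: B1 = {b, d, f}  B2 = {b, e, f}  B3 = {c, e, f}  B4 = {c, f, h}  B5 = {a, f, h}  B6 = {a, f, i}  B7 = {f, g, i}  B8 = {f, g, j}
Tree: B1–B2, B2–B3, B3–B4, B4–B5, B5–B6, B6–B7, B7–B8

Each bag holds 3 vertices, so the decomposition has width 2, which upper-bounds the treewidth. The edges f–d–b–e–c–h–a–i–g–j–f form a cycle, so G is not a tree and its treewidth is at least 2. Therefore the treewidth is 2.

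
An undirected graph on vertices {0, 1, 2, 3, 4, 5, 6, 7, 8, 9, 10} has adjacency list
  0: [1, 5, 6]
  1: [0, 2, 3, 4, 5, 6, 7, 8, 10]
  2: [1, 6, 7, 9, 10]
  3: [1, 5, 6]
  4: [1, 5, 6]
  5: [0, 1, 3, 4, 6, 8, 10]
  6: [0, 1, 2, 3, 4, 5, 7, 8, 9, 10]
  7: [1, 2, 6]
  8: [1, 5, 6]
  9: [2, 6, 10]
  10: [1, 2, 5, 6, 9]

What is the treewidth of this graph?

3

A width-3 tree decomposition is:
Bags: B1 = {1, 5, 6, 10}  B2 = {0, 1, 5, 6}  B3 = {1, 2, 6, 10}  B4 = {1, 4, 5, 6}  B5 = {1, 5, 6, 8}  B6 = {1, 3, 5, 6}  B7 = {2, 6, 9, 10}  B8 = {1, 2, 6, 7}
Tree: B1–B2, B1–B3, B1–B4, B2–B5, B2–B6, B3–B7, B3–B8
Every bag has size at most 4, so the width is 4 − 1 = 3 and tw(G) ≤ 3. On the other hand G contains the 4-clique {1, 2, 6, 10}. A clique must lie in a single bag of any decomposition, so no decomposition can have width below 3. Hence tw(G) = 3 exactly.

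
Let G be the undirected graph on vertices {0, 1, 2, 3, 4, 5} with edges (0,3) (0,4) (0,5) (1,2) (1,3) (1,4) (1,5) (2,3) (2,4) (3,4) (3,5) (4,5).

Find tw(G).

3

A width-3 tree decomposition is:
Bags: B1 = {0, 3, 4, 5}  B2 = {1, 3, 4, 5}  B3 = {1, 2, 3, 4}
Tree: B1–B2, B2–B3
Every bag has size at most 4, so the width is 4 − 1 = 3 and tw(G) ≤ 3. For the lower bound, the 4 vertices {0, 3, 4, 5} are pairwise adjacent, and any tree decomposition puts a clique entirely inside one bag — forcing width ≥ 3. The upper and lower bounds meet at 3, so that is the treewidth.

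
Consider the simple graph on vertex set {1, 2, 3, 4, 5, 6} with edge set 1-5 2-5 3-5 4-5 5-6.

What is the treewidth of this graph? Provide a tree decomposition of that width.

Every bag has size at most 2, so the width is 2 − 1 = 1 and tw(G) ≤ 1. G has an edge, so its treewidth is at least 1. The upper and lower bounds meet at 1, so that is the treewidth.

Treewidth 1.
One optimal decomposition is:
Bags: B1 = {4, 5}  B2 = {2, 5}  B3 = {5, 6}  B4 = {1, 5}  B5 = {3, 5}
Tree: B1–B2, B1–B3, B2–B4, B2–B5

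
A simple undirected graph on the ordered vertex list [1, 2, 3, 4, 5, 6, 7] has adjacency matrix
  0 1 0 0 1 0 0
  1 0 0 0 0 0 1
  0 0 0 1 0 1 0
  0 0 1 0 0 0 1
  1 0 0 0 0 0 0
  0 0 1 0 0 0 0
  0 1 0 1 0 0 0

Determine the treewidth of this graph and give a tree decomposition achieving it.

Every bag has size at most 2, so the width is 2 − 1 = 1 and tw(G) ≤ 1. Since G has at least one edge (e.g. 2–7), it is not an edgeless graph, so tw(G) ≥ 1. Hence tw(G) = 1 exactly.

Treewidth 1.
Bags: B1 = {2, 7}  B2 = {4, 7}  B3 = {1, 2}  B4 = {3, 4}  B5 = {3, 6}  B6 = {1, 5}
Tree: B1–B2, B1–B3, B2–B4, B4–B5, B3–B6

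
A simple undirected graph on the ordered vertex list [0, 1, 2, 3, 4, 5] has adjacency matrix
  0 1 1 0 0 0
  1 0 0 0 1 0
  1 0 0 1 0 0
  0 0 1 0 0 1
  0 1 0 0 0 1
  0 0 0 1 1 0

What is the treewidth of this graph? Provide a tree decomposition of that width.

Treewidth 2.
One optimal decomposition is:
Bags: B1 = {0, 1, 4}  B2 = {0, 4, 5}  B3 = {0, 3, 5}  B4 = {0, 2, 3}
Tree: B1–B2, B2–B3, B3–B4

Each bag holds 3 vertices, so the decomposition has width 2, which upper-bounds the treewidth. The edges 0–1–4–5–3–2–0 form a cycle, so G is not a tree and its treewidth is at least 2. Combining the bounds, tw(G) = 2.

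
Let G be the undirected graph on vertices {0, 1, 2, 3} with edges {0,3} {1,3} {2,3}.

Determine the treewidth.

A width-1 tree decomposition is:
Bags: B1 = {1, 3}  B2 = {0, 3}  B3 = {2, 3}
Tree: B1–B2, B1–B3
Each bag holds 2 vertices, so the decomposition has width 1, which upper-bounds the treewidth. Any graph with an edge has treewidth ≥ 1, and G has the edge 1–3. Hence tw(G) = 1 exactly.

1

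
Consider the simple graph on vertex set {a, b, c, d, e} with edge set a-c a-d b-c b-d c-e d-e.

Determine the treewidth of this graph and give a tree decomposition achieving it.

Each bag holds 3 vertices, so the decomposition has width 2, which upper-bounds the treewidth. The edges a–d–b–c–a form a cycle, so G is not a tree and its treewidth is at least 2. Combining the bounds, tw(G) = 2.

Treewidth 2.
One optimal decomposition is:
Bags: B1 = {a, c, d}  B2 = {b, c, d}  B3 = {c, d, e}
Tree: B1–B2, B2–B3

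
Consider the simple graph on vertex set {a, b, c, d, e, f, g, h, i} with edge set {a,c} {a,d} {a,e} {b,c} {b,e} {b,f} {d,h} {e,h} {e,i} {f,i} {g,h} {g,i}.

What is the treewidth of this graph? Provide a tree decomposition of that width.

Treewidth 3.
One such decomposition:
Bags: B1 = {b, c, f, i}  B2 = {b, c, e, i}  B3 = {a, c, e, i}  B4 = {a, e, g, i}  B5 = {a, e, g, h}  B6 = {a, d, g, h}
Tree: B1–B2, B2–B3, B3–B4, B4–B5, B5–B6

Each bag holds 4 vertices, so the decomposition has width 3, which upper-bounds the treewidth. For the lower bound: the 4 vertex sets {b,c,f}, {i}, {e}, {a,d,g,h} are disjoint, each induces a connected subgraph, and every pair is joined by at least one edge of G. Contracting each set to a single vertex therefore yields K_{4} as a minor, and since treewidth is minor-monotone, tw(G) ≥ tw(K_{4}) = 3. Hence tw(G) = 3 exactly.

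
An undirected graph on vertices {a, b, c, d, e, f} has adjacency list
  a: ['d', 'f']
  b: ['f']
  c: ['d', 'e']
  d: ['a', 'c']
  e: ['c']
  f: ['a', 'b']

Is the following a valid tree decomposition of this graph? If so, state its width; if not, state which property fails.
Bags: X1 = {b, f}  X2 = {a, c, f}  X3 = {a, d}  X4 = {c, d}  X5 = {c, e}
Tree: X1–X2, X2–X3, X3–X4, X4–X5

No — bags containing vertex c are not connected in the tree.

A tree decomposition must satisfy three properties: every vertex lies in some bag; for every edge, both endpoints lie together in some bag; and for every vertex, the bags containing it form a connected subtree. Here bags containing vertex c are not connected in the tree, so the decomposition is invalid.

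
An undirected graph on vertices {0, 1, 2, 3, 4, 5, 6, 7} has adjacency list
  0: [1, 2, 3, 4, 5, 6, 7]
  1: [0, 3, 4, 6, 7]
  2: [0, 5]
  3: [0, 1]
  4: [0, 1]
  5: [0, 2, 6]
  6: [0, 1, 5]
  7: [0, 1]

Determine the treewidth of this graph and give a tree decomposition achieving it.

The largest bag has 3 vertices, giving width 2; this decomposition certifies tw(G) ≤ 2. For the lower bound, the 3 vertices {0, 1, 3} are pairwise adjacent, and any tree decomposition puts a clique entirely inside one bag — forcing width ≥ 2. Hence tw(G) = 2 exactly.

Treewidth 2.
One optimal decomposition is:
Bags: B1 = {0, 1, 4}  B2 = {0, 1, 6}  B3 = {0, 1, 7}  B4 = {0, 5, 6}  B5 = {0, 1, 3}  B6 = {0, 2, 5}
Tree: B1–B2, B1–B3, B2–B4, B2–B5, B4–B6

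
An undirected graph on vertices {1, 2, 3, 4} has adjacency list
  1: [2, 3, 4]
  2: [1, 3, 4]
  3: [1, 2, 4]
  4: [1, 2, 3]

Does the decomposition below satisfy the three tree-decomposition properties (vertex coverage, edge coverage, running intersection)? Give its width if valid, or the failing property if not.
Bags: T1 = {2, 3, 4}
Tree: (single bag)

No — vertex 1 appears in no bag.

A tree decomposition must satisfy three properties: every vertex lies in some bag; for every edge, both endpoints lie together in some bag; and for every vertex, the bags containing it form a connected subtree. Here vertex 1 appears in no bag, so the decomposition is invalid.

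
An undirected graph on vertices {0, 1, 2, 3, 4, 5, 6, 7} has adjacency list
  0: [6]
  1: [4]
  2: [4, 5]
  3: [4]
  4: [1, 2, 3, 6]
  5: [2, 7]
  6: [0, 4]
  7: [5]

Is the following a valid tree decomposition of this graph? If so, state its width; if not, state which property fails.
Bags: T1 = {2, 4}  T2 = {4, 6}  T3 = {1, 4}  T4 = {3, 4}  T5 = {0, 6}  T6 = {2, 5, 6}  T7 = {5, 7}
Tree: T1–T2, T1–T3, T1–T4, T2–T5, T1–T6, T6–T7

No — bags containing vertex 6 are not connected in the tree.

A tree decomposition must satisfy three properties: every vertex lies in some bag; for every edge, both endpoints lie together in some bag; and for every vertex, the bags containing it form a connected subtree. Here bags containing vertex 6 are not connected in the tree, so the decomposition is invalid.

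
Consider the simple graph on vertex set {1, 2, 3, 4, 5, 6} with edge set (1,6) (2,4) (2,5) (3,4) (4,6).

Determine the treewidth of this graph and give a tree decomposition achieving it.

Every bag has size at most 2, so the width is 2 − 1 = 1 and tw(G) ≤ 1. Any graph with an edge has treewidth ≥ 1, and G has the edge 4–6. Hence tw(G) = 1 exactly.

Treewidth 1.
One such decomposition:
Bags: B1 = {4, 6}  B2 = {1, 6}  B3 = {2, 4}  B4 = {3, 4}  B5 = {2, 5}
Tree: B1–B2, B1–B3, B3–B4, B3–B5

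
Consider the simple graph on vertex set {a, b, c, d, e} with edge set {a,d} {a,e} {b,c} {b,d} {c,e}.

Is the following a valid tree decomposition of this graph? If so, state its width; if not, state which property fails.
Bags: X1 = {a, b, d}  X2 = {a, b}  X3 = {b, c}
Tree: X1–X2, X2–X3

No — vertex e appears in no bag.

A tree decomposition must satisfy three properties: every vertex lies in some bag; for every edge, both endpoints lie together in some bag; and for every vertex, the bags containing it form a connected subtree. Here vertex e appears in no bag, so the decomposition is invalid.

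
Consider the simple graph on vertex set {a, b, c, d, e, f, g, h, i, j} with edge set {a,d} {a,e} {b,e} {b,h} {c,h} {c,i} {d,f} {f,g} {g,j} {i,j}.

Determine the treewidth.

2

A width-2 tree decomposition is:
Bags: B1 = {g, i, j}  B2 = {f, g, i}  B3 = {d, f, i}  B4 = {a, d, i}  B5 = {a, e, i}  B6 = {b, e, i}  B7 = {b, h, i}  B8 = {c, h, i}
Tree: B1–B2, B2–B3, B3–B4, B4–B5, B5–B6, B6–B7, B7–B8
Each bag holds 3 vertices, so the decomposition has width 2, which upper-bounds the treewidth. The edges i–j–g–f–d–a–e–b–h–c–i form a cycle, so G is not a tree and its treewidth is at least 2. Hence tw(G) = 2 exactly.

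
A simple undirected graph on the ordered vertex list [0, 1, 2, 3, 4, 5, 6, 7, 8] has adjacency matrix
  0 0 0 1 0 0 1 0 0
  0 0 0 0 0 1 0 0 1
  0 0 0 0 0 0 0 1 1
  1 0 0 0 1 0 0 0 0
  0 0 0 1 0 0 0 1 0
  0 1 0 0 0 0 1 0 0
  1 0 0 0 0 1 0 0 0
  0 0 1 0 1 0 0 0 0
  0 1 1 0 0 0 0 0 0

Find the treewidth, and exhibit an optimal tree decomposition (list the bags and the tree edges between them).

Each bag holds 3 vertices, so the decomposition has width 2, which upper-bounds the treewidth. Since 8–2–7–4–3–0–6–5–1–8 is a cycle in G, G is not acyclic. Forests are exactly the graphs of treewidth ≤ 1, so tw(G) ≥ 2. Therefore the treewidth is 2.

Treewidth 2.
One optimal decomposition is:
Bags: B1 = {2, 7, 8}  B2 = {4, 7, 8}  B3 = {3, 4, 8}  B4 = {0, 3, 8}  B5 = {0, 6, 8}  B6 = {5, 6, 8}  B7 = {1, 5, 8}
Tree: B1–B2, B2–B3, B3–B4, B4–B5, B5–B6, B6–B7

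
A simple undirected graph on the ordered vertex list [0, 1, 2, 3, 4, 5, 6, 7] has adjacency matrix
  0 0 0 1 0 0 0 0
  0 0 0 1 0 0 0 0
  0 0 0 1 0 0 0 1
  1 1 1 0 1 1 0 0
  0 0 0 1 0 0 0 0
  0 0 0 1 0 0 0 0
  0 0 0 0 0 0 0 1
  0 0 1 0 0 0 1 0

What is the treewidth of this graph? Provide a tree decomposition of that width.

Every bag has size at most 2, so the width is 2 − 1 = 1 and tw(G) ≤ 1. Any graph with an edge has treewidth ≥ 1, and G has the edge 3–2. The upper and lower bounds meet at 1, so that is the treewidth.

Treewidth 1.
One such decomposition:
Bags: B1 = {2, 3}  B2 = {0, 3}  B3 = {3, 4}  B4 = {1, 3}  B5 = {2, 7}  B6 = {3, 5}  B7 = {6, 7}
Tree: B1–B2, B1–B3, B1–B4, B1–B5, B2–B6, B5–B7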